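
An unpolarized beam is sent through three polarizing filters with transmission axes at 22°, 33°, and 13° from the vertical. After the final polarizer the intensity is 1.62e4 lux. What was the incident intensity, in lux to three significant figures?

I₀ ≈ 3.81e4 lux

Unpolarized light through the first polarizer → I₁ = ½ I₀, now polarized at 22°.
I₂ = I₁ cos²(33° − 22°) = 0.5 I₀ · cos²(11°) = 0.4818 I₀.
I₃ = I₂ cos²(13° − 33°) = 0.4818 I₀ · cos²(20°) = 0.4254 I₀.
So 1.62e4 lux = 0.4254 I₀, giving I₀ = 1.62e4/0.4254 = 3.808e+04 lux.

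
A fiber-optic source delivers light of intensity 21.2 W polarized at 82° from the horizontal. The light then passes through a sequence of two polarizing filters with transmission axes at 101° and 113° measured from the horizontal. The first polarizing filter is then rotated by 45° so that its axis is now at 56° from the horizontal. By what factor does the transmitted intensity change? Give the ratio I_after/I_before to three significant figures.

I_new/I_old ≈ 0.280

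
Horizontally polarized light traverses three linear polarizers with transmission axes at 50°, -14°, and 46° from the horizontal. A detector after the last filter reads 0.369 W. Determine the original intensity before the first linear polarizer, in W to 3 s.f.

I₀ ≈ 18.6 W

I₁ = I₀ cos²(50° − 0°) = I₀ cos²(50°) = 0.4132 I₀.
I₂ = I₁ cos²(-14° − 50°) = 0.4132 I₀ · cos²(64°) = 0.0794 I₀.
I₃ = I₂ cos²(46° + 14°) = 0.0794 I₀ · cos²(60°) = 0.01985 I₀.
So 0.369 W = 0.01985 I₀, giving I₀ = 0.369/0.01985 = 18.59 W.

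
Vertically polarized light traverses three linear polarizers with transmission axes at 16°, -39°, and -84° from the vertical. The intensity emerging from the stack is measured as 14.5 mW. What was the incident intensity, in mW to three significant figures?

I₀ ≈ 95.4 mW

I₁ = I₀ cos²(16° − 0°) = I₀ cos²(16°) = 0.924 I₀.
I₂ = I₁ cos²(-39° − 16°) = 0.924 I₀ · cos²(55°) = 0.304 I₀.
I₃ = I₂ cos²(-84° + 39°) = 0.304 I₀ · cos²(45°) = 0.152 I₀.
So 14.5 mW = 0.152 I₀, giving I₀ = 14.5/0.152 = 95.4 mW.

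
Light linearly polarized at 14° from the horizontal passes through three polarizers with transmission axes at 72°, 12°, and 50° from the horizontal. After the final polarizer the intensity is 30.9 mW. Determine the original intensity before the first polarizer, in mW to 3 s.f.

I₀ ≈ 709 mW

By Malus's law, I₁ = I₀ cos²(72° − 14°) = I₀ cos²(58°) = 0.2808 I₀.
I₂ = I₁ cos²(12° − 72°) = 0.2808 I₀ · cos²(60°) = 0.0702 I₀.
I₃ = I₂ cos²(50° − 12°) = 0.0702 I₀ · cos²(38°) = 0.04359 I₀.
So 30.9 mW = 0.04359 I₀, giving I₀ = 30.9/0.04359 = 708.8 mW.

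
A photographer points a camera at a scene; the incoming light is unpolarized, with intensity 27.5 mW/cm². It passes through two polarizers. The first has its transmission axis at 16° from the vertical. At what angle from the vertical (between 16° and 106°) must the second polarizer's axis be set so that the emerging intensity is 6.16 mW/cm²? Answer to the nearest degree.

θ ≈ 64°

Unpolarized light through the first polarizer → I₁ = ½ I₀, now polarized at 16°.
Target fraction: 6.16 / 27.5 mW/cm² = 0.224 of I₀.
Need I₂/I₀ = 0.224, so cos²(θ − 16°) = 0.224 / 0.5 = 0.448.
θ − 16° = arccos(√0.448) = 48.0°, giving θ ≈ 16 + 48.0 = 64.0°.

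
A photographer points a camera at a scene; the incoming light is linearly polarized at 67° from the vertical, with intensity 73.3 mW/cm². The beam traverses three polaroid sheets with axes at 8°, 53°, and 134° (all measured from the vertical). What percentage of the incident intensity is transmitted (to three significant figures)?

By Malus's law, I₁ = 73.3 mW/cm² · cos²(59°) = 19.44 mW/cm².
I₂ = I₁ · cos²(45°) = 19.44 · 0.5 = 9.722 mW/cm².
I₃ = I₂ · cos²(81°) = 9.722 · 0.02447 = 0.2379 mW/cm².
That is 0.3246% of the incident intensity.

≈ 0.325%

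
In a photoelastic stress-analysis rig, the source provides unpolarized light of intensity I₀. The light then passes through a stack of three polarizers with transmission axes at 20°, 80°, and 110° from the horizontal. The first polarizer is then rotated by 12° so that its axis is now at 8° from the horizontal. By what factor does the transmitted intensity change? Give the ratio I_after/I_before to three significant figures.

I_new/I_old ≈ 0.382

Before rotation:
Unpolarized light through the first polarizer → I₁ = ½ I₀, now polarized at 20°.
I₂ = I₁ cos²(80° − 20°) = 0.5 I₀ · cos²(60°) = 0.125 I₀.
I₃ = I₂ cos²(110° − 80°) = 0.125 I₀ · cos²(30°) = 0.09375 I₀.
After rotation:
Unpolarized light through the first polarizer → I₁ = ½ I₀, now polarized at 8°.
I₂ = I₁ cos²(80° − 8°) = 0.5 I₀ · cos²(72°) = 0.04775 I₀.
I₃ = I₂ cos²(110° − 80°) = 0.04775 I₀ · cos²(30°) = 0.03581 I₀.
Ratio = 0.03581 / 0.09375 = 0.382.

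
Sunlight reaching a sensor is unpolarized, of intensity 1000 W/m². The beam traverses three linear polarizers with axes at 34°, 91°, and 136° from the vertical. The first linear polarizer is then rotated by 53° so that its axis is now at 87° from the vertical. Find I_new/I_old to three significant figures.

I_new/I_old ≈ 3.35

Before rotation:
Unpolarized light through the first polarizer → I₁ = ½ I₀, now polarized at 34°.
I₂ = I₁ cos²(91° − 34°) = 0.5 I₀ · cos²(57°) = 0.1483 I₀.
I₃ = I₂ cos²(136° − 91°) = 0.1483 I₀ · cos²(45°) = 0.07416 I₀.
After rotation:
Unpolarized light through the first polarizer → I₁ = ½ I₀, now polarized at 87°.
I₂ = I₁ cos²(91° − 87°) = 0.5 I₀ · cos²(4°) = 0.4976 I₀.
I₃ = I₂ cos²(136° − 91°) = 0.4976 I₀ · cos²(45°) = 0.2488 I₀.
Ratio = 0.2488 / 0.07416 = 3.355.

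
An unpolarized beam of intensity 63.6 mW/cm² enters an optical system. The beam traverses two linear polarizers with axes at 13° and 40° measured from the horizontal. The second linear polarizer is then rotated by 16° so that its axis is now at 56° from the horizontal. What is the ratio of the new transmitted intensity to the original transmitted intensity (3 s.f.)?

Before rotation:
Unpolarized light through the first polarizer → I₁ = ½ I₀, now polarized at 13°.
I₂ = I₁ cos²(40° − 13°) = 0.5 I₀ · cos²(27°) = 0.3969 I₀.
After rotation:
Unpolarized light through the first polarizer → I₁ = ½ I₀, now polarized at 13°.
I₂ = I₁ cos²(56° − 13°) = 0.5 I₀ · cos²(43°) = 0.2674 I₀.
Ratio = 0.2674 / 0.3969 = 0.6737.

I_new/I_old ≈ 0.674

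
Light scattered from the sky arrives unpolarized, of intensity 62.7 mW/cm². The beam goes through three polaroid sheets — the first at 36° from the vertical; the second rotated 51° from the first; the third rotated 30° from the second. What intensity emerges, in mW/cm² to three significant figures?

Unpolarized light through the first polarizer → I₁ = 62.7 mW/cm²/2 = 31.35 mW/cm², polarized at 36°.
I₂ = I₁ · cos²(51°) = 31.35 · 0.396 = 12.42 mW/cm².
I₃ = I₂ · cos²(30°) = 12.42 · 0.75 = 9.312 mW/cm².

I ≈ 9.31 mW/cm²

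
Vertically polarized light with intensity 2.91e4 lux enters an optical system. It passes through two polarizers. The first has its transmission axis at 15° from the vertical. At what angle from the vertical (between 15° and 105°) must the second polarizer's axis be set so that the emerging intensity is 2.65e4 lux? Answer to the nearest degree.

θ ≈ 24°

I₁ = I₀ cos²(15° − 0°) = I₀ cos²(15°) = 0.933 I₀.
Target fraction: 2.65e4 / 2.91e4 lux = 0.9107 of I₀.
Need I₂/I₀ = 0.9107, so cos²(θ − 15°) = 0.9107 / 0.933 = 0.976.
θ − 15° = arccos(√0.976) = 8.9°, giving θ ≈ 15 + 8.9 = 23.9°.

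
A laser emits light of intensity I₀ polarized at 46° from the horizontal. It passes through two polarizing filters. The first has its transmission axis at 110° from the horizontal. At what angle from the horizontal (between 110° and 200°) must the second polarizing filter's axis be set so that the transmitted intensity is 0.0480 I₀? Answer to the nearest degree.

θ ≈ 170°

By Malus's law, I₁ = I₀ cos²(110° − 46°) = I₀ cos²(64°) = 0.1922 I₀.
Need I₂/I₀ = 0.048, so cos²(θ − 110°) = 0.048 / 0.1922 = 0.2498.
θ − 110° = arccos(√0.2498) = 60.0°, giving θ ≈ 110 + 60.0 = 170.0°.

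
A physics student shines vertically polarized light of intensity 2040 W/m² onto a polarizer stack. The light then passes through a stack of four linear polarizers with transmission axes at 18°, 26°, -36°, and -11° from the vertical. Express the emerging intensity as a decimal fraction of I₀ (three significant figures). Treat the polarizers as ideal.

I/I₀ ≈ 0.161

By Malus's law, I₁ = 2040 W/m² · cos²(18°) = 1845 W/m².
I₂ = I₁ · cos²(8°) = 1845 · 0.9806 = 1809 W/m².
I₃ = I₂ · cos²(62°) = 1809 · 0.2204 = 398.8 W/m².
I₄ = I₃ · cos²(25°) = 398.8 · 0.8214 = 327.6 W/m².
Transmitted fraction = 0.1606.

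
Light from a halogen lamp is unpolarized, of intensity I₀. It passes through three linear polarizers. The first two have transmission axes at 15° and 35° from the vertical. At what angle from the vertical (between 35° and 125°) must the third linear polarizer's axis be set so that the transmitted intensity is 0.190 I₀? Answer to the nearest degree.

θ ≈ 84°

Unpolarized light through the first polarizer → I₁ = ½ I₀, now polarized at 15°.
I₂ = I₁ cos²(35° − 15°) = 0.5 I₀ · cos²(20°) = 0.4415 I₀.
Need I₃/I₀ = 0.19, so cos²(θ − 35°) = 0.19 / 0.4415 = 0.4303.
θ − 35° = arccos(√0.4303) = 49.0°, giving θ ≈ 35 + 49.0 = 84.0°.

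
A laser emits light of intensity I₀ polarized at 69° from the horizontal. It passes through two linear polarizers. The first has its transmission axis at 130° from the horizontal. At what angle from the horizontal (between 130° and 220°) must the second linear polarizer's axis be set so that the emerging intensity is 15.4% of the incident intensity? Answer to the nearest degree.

θ ≈ 166°

By Malus's law, I₁ = I₀ cos²(130° − 69°) = I₀ cos²(61°) = 0.235 I₀.
Need I₂/I₀ = 0.154, so cos²(θ − 130°) = 0.154 / 0.235 = 0.6552.
θ − 130° = arccos(√0.6552) = 36.0°, giving θ ≈ 130 + 36.0 = 166.0°.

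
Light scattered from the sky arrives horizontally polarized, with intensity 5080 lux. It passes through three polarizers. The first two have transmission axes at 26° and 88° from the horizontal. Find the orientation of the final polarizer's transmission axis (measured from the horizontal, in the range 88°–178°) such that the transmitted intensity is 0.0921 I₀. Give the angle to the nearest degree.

I₁ = I₀ cos²(26° − 0°) = I₀ cos²(26°) = 0.8078 I₀.
I₂ = I₁ cos²(88° − 26°) = 0.8078 I₀ · cos²(62°) = 0.178 I₀.
Need I₃/I₀ = 0.0921, so cos²(θ − 88°) = 0.0921 / 0.178 = 0.5173.
θ − 88° = arccos(√0.5173) = 44.0°, giving θ ≈ 88 + 44.0 = 132.0°.

θ ≈ 132°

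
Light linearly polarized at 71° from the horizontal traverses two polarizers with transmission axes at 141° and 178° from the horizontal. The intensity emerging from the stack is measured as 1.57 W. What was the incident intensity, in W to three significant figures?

I₁ = I₀ cos²(141° − 71°) = I₀ cos²(70°) = 0.117 I₀.
I₂ = I₁ cos²(178° − 141°) = 0.117 I₀ · cos²(37°) = 0.07461 I₀.
So 1.57 W = 0.07461 I₀, giving I₀ = 1.57/0.07461 = 21.04 W.

I₀ ≈ 21.0 W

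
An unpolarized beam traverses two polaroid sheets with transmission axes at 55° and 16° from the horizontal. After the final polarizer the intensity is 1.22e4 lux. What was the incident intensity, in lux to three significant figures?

Unpolarized light through the first polarizer → I₁ = ½ I₀, now polarized at 55°.
I₂ = I₁ cos²(16° − 55°) = 0.5 I₀ · cos²(39°) = 0.302 I₀.
So 1.22e4 lux = 0.302 I₀, giving I₀ = 1.22e4/0.302 = 4.04e+04 lux.

I₀ ≈ 4.04e4 lux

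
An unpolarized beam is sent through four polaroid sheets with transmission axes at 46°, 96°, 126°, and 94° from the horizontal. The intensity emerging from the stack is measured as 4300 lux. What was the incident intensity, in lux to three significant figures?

Unpolarized light through the first polarizer → I₁ = ½ I₀, now polarized at 46°.
I₂ = I₁ cos²(96° − 46°) = 0.5 I₀ · cos²(50°) = 0.2066 I₀.
I₃ = I₂ cos²(126° − 96°) = 0.2066 I₀ · cos²(30°) = 0.1549 I₀.
I₄ = I₃ cos²(94° − 126°) = 0.1549 I₀ · cos²(32°) = 0.1114 I₀.
So 4300 lux = 0.1114 I₀, giving I₀ = 4300/0.1114 = 3.859e+04 lux.

I₀ ≈ 3.86e4 lux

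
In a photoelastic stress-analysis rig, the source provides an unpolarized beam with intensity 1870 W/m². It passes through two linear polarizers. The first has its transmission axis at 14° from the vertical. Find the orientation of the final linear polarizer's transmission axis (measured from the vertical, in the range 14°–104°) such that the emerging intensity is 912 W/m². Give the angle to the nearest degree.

Unpolarized light through the first polarizer → I₁ = ½ I₀, now polarized at 14°.
Target fraction: 912 / 1870 W/m² = 0.4877 of I₀.
Need I₂/I₀ = 0.4877, so cos²(θ − 14°) = 0.4877 / 0.5 = 0.9754.
θ − 14° = arccos(√0.9754) = 9.0°, giving θ ≈ 14 + 9.0 = 23.0°.

θ ≈ 23°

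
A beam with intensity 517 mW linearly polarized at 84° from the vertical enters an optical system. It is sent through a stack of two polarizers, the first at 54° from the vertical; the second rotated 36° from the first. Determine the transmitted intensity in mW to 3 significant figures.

By Malus's law, I₁ = 517 mW · cos²(30°) = 387.8 mW.
I₂ = I₁ · cos²(36°) = 387.8 · 0.6545 = 253.8 mW.

I ≈ 254 mW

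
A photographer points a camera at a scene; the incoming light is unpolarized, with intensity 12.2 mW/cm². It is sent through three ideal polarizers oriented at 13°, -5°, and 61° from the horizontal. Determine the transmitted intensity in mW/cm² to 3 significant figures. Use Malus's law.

Unpolarized light through the first polarizer → I₁ = 12.2 mW/cm²/2 = 6.1 mW/cm², polarized at 13°.
I₂ = I₁ · cos²(18°) = 6.1 · 0.9045 = 5.518 mW/cm².
I₃ = I₂ · cos²(66°) = 5.518 · 0.1654 = 0.9128 mW/cm².

I ≈ 0.913 mW/cm²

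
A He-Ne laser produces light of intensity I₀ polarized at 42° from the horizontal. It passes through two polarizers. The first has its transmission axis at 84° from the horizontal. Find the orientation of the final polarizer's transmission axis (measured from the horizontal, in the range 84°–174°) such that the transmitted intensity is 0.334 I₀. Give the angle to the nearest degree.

θ ≈ 123°

I₁ = I₀ cos²(84° − 42°) = I₀ cos²(42°) = 0.5523 I₀.
Need I₂/I₀ = 0.334, so cos²(θ − 84°) = 0.334 / 0.5523 = 0.6048.
θ − 84° = arccos(√0.6048) = 39.0°, giving θ ≈ 84 + 39.0 = 123.0°.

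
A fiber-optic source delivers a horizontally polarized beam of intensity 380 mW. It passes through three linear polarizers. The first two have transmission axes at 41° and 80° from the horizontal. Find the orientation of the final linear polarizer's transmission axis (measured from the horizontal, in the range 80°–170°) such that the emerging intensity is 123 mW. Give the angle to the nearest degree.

By Malus's law, I₁ = I₀ cos²(41° − 0°) = I₀ cos²(41°) = 0.5696 I₀.
I₂ = I₁ cos²(80° − 41°) = 0.5696 I₀ · cos²(39°) = 0.344 I₀.
Target fraction: 123 / 380 mW = 0.3237 of I₀.
Need I₃/I₀ = 0.3237, so cos²(θ − 80°) = 0.3237 / 0.344 = 0.9409.
θ − 80° = arccos(√0.9409) = 14.1°, giving θ ≈ 80 + 14.1 = 94.1°.

θ ≈ 94°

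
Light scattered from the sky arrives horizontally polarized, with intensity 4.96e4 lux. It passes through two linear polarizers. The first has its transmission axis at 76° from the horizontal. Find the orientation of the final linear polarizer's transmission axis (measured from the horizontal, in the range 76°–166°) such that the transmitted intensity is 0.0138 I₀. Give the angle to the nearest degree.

θ ≈ 137°

I₁ = I₀ cos²(76° − 0°) = I₀ cos²(76°) = 0.05853 I₀.
Need I₂/I₀ = 0.0138, so cos²(θ − 76°) = 0.0138 / 0.05853 = 0.2358.
θ − 76° = arccos(√0.2358) = 60.9°, giving θ ≈ 76 + 60.9 = 136.9°.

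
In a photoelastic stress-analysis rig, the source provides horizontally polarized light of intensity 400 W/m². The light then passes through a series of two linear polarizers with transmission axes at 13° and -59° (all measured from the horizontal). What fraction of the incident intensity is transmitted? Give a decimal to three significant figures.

I/I₀ ≈ 0.0907

I₁ = 400 W/m² · cos²(13°) = 379.8 W/m².
I₂ = I₁ · cos²(72°) = 379.8 · 0.09549 = 36.26 W/m².
Transmitted fraction = 0.09066.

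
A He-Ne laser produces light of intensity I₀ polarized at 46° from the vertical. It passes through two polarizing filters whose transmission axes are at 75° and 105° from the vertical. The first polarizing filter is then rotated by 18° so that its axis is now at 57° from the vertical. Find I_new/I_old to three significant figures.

I_new/I_old ≈ 0.752

Before rotation:
I₁ = I₀ cos²(75° − 46°) = I₀ cos²(29°) = 0.765 I₀.
I₂ = I₁ cos²(105° − 75°) = 0.765 I₀ · cos²(30°) = 0.5737 I₀.
After rotation:
I₁ = I₀ cos²(57° − 46°) = I₀ cos²(11°) = 0.9636 I₀.
I₂ = I₁ cos²(105° − 57°) = 0.9636 I₀ · cos²(48°) = 0.4314 I₀.
Ratio = 0.4314 / 0.5737 = 0.752.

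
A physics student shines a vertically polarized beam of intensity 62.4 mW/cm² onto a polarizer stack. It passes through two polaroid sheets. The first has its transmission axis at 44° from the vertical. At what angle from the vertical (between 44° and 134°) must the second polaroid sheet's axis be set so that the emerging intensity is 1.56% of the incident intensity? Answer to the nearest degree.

By Malus's law, I₁ = I₀ cos²(44° − 0°) = I₀ cos²(44°) = 0.5174 I₀.
Need I₂/I₀ = 0.0156, so cos²(θ − 44°) = 0.0156 / 0.5174 = 0.03015.
θ − 44° = arccos(√0.03015) = 80.0°, giving θ ≈ 44 + 80.0 = 124.0°.

θ ≈ 124°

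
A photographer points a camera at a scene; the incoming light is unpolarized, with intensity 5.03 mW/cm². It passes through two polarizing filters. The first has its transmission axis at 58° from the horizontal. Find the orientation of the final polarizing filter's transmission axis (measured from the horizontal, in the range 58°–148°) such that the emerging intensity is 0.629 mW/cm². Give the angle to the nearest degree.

θ ≈ 118°

Unpolarized light through the first polarizer → I₁ = ½ I₀, now polarized at 58°.
Target fraction: 0.629 / 5.03 mW/cm² = 0.125 of I₀.
Need I₂/I₀ = 0.125, so cos²(θ − 58°) = 0.125 / 0.5 = 0.2501.
θ − 58° = arccos(√0.2501) = 60.0°, giving θ ≈ 58 + 60.0 = 118.0°.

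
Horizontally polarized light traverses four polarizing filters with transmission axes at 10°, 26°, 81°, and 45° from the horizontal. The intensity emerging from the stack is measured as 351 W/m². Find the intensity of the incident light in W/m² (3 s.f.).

I₀ ≈ 1820 W/m²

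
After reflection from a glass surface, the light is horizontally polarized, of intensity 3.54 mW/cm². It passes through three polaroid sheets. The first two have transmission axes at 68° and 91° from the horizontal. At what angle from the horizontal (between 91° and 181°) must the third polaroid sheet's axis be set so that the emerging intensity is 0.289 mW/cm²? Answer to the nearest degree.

I₁ = I₀ cos²(68° − 0°) = I₀ cos²(68°) = 0.1403 I₀.
I₂ = I₁ cos²(91° − 68°) = 0.1403 I₀ · cos²(23°) = 0.1189 I₀.
Target fraction: 0.289 / 3.54 mW/cm² = 0.08164 of I₀.
Need I₃/I₀ = 0.08164, so cos²(θ − 91°) = 0.08164 / 0.1189 = 0.6866.
θ − 91° = arccos(√0.6866) = 34.0°, giving θ ≈ 91 + 34.0 = 125.0°.

θ ≈ 125°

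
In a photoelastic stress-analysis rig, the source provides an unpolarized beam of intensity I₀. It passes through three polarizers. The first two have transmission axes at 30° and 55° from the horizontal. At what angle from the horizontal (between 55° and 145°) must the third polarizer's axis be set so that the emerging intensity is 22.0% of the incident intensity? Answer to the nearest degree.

θ ≈ 98°

Unpolarized light through the first polarizer → I₁ = ½ I₀, now polarized at 30°.
I₂ = I₁ cos²(55° − 30°) = 0.5 I₀ · cos²(25°) = 0.4107 I₀.
Need I₃/I₀ = 0.22, so cos²(θ − 55°) = 0.22 / 0.4107 = 0.5357.
θ − 55° = arccos(√0.5357) = 43.0°, giving θ ≈ 55 + 43.0 = 98.0°.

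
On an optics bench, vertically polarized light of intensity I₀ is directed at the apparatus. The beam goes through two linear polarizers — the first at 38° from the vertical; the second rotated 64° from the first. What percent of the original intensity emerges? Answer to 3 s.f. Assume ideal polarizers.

≈ 11.9%

By Malus's law, I₁ = I₀ cos²(38° − 0°) = I₀ cos²(38°) = 0.621 I₀.
I₂ = I₁ cos²(64°) = 0.621 · 0.1922 I₀ = 0.1193 I₀.
That is 11.93% of the incident intensity.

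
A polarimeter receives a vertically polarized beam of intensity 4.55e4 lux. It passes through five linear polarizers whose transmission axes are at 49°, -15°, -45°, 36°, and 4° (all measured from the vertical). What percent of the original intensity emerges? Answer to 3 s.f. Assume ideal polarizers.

I₁ = 4.55e4 lux · cos²(49°) = 1.958e+04 lux.
I₂ = I₁ · cos²(64°) = 1.958e+04 · 0.1922 = 3763 lux.
I₃ = I₂ · cos²(30°) = 3763 · 0.75 = 2823 lux.
I₄ = I₃ · cos²(81°) = 2823 · 0.02447 = 69.07 lux.
I₅ = I₄ · cos²(32°) = 69.07 · 0.7192 = 49.68 lux.
That is 0.1092% of the incident intensity.

≈ 0.109%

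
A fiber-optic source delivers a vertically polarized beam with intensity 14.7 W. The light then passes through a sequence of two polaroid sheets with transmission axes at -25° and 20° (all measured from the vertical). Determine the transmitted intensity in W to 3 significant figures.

By Malus's law, I₁ = 14.7 W · cos²(25°) = 12.07 W.
I₂ = I₁ · cos²(45°) = 12.07 · 0.5 = 6.037 W.

I ≈ 6.04 W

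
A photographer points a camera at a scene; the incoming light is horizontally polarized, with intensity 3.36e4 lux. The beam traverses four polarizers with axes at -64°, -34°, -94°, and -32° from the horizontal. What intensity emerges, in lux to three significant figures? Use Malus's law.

I ≈ 267 lux

By Malus's law, I₁ = 3.36e4 lux · cos²(64°) = 6457 lux.
I₂ = I₁ · cos²(30°) = 6457 · 0.75 = 4843 lux.
I₃ = I₂ · cos²(60°) = 4843 · 0.25 = 1211 lux.
I₄ = I₃ · cos²(62°) = 1211 · 0.2204 = 266.8 lux.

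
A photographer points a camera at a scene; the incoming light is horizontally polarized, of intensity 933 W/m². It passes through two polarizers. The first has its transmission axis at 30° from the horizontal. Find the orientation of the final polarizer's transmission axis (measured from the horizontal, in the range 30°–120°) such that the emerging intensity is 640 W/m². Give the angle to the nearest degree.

θ ≈ 47°

I₁ = I₀ cos²(30° − 0°) = I₀ cos²(30°) = 0.75 I₀.
Target fraction: 640 / 933 W/m² = 0.686 of I₀.
Need I₂/I₀ = 0.686, so cos²(θ − 30°) = 0.686 / 0.75 = 0.9146.
θ − 30° = arccos(√0.9146) = 17.0°, giving θ ≈ 30 + 17.0 = 47.0°.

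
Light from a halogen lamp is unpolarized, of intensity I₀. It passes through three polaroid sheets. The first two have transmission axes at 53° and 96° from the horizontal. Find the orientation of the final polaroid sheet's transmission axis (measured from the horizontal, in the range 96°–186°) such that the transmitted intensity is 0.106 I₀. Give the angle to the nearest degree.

Unpolarized light through the first polarizer → I₁ = ½ I₀, now polarized at 53°.
I₂ = I₁ cos²(96° − 53°) = 0.5 I₀ · cos²(43°) = 0.2674 I₀.
Need I₃/I₀ = 0.106, so cos²(θ − 96°) = 0.106 / 0.2674 = 0.3964.
θ − 96° = arccos(√0.3964) = 51.0°, giving θ ≈ 96 + 51.0 = 147.0°.

θ ≈ 147°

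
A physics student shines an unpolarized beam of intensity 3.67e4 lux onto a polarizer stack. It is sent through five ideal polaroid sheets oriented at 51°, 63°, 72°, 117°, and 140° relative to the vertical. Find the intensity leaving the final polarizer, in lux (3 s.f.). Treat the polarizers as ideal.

Unpolarized light through the first polarizer → I₁ = 3.67e4 lux/2 = 1.835e+04 lux, polarized at 51°.
I₂ = I₁ · cos²(12°) = 1.835e+04 · 0.9568 = 1.756e+04 lux.
I₃ = I₂ · cos²(9°) = 1.756e+04 · 0.9755 = 1.713e+04 lux.
I₄ = I₃ · cos²(45°) = 1.713e+04 · 0.5 = 8564 lux.
I₅ = I₄ · cos²(23°) = 8564 · 0.8473 = 7256 lux.

I ≈ 7260 lux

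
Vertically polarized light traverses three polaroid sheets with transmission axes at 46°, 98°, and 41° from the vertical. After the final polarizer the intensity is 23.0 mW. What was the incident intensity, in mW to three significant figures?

By Malus's law, I₁ = I₀ cos²(46° − 0°) = I₀ cos²(46°) = 0.4826 I₀.
I₂ = I₁ cos²(98° − 46°) = 0.4826 I₀ · cos²(52°) = 0.1829 I₀.
I₃ = I₂ cos²(41° − 98°) = 0.1829 I₀ · cos²(57°) = 0.05426 I₀.
So 23.0 mW = 0.05426 I₀, giving I₀ = 23.0/0.05426 = 423.9 mW.

I₀ ≈ 424 mW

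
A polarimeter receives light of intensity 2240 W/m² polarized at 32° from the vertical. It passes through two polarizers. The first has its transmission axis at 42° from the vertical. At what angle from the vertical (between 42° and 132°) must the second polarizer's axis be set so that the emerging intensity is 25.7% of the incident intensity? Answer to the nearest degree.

I₁ = I₀ cos²(42° − 32°) = I₀ cos²(10°) = 0.9698 I₀.
Need I₂/I₀ = 0.257, so cos²(θ − 42°) = 0.257 / 0.9698 = 0.265.
θ − 42° = arccos(√0.265) = 59.0°, giving θ ≈ 42 + 59.0 = 101.0°.

θ ≈ 101°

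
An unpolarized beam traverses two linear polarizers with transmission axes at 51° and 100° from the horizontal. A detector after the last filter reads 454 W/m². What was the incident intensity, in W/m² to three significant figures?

I₀ ≈ 2110 W/m²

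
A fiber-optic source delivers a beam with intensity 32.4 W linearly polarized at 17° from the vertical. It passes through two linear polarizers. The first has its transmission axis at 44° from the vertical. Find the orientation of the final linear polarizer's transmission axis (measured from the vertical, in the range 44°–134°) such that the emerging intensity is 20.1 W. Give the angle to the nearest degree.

By Malus's law, I₁ = I₀ cos²(44° − 17°) = I₀ cos²(27°) = 0.7939 I₀.
Target fraction: 20.1 / 32.4 W = 0.6204 of I₀.
Need I₂/I₀ = 0.6204, so cos²(θ − 44°) = 0.6204 / 0.7939 = 0.7814.
θ − 44° = arccos(√0.7814) = 27.9°, giving θ ≈ 44 + 27.9 = 71.9°.

θ ≈ 72°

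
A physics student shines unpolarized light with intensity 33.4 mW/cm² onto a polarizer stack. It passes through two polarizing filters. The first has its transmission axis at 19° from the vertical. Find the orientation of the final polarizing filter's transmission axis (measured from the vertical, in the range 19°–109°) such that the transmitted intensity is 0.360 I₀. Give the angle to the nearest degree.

θ ≈ 51°

Unpolarized light through the first polarizer → I₁ = ½ I₀, now polarized at 19°.
Need I₂/I₀ = 0.36, so cos²(θ − 19°) = 0.36 / 0.5 = 0.72.
θ − 19° = arccos(√0.72) = 31.9°, giving θ ≈ 19 + 31.9 = 50.9°.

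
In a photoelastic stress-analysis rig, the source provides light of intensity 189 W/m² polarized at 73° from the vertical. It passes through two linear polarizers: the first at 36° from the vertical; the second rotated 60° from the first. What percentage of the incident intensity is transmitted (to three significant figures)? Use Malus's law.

By Malus's law, I₁ = 189 W/m² · cos²(37°) = 120.5 W/m².
I₂ = I₁ · cos²(60°) = 120.5 · 0.25 = 30.14 W/m².
That is 15.95% of the incident intensity.

≈ 15.9%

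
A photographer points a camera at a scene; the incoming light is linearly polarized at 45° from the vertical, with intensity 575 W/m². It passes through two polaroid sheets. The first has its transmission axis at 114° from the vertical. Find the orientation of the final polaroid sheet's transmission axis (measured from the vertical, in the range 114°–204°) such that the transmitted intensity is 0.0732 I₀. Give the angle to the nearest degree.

I₁ = I₀ cos²(114° − 45°) = I₀ cos²(69°) = 0.1284 I₀.
Need I₂/I₀ = 0.0732, so cos²(θ − 114°) = 0.0732 / 0.1284 = 0.57.
θ − 114° = arccos(√0.57) = 41.0°, giving θ ≈ 114 + 41.0 = 155.0°.

θ ≈ 155°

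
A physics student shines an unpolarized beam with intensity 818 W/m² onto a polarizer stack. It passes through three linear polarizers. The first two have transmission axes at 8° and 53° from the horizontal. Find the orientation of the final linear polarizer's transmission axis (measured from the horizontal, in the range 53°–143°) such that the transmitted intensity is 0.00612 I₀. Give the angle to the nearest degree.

Unpolarized light through the first polarizer → I₁ = ½ I₀, now polarized at 8°.
I₂ = I₁ cos²(53° − 8°) = 0.5 I₀ · cos²(45°) = 0.25 I₀.
Need I₃/I₀ = 0.00612, so cos²(θ − 53°) = 0.00612 / 0.25 = 0.02448.
θ − 53° = arccos(√0.02448) = 81.0°, giving θ ≈ 53 + 81.0 = 134.0°.

θ ≈ 134°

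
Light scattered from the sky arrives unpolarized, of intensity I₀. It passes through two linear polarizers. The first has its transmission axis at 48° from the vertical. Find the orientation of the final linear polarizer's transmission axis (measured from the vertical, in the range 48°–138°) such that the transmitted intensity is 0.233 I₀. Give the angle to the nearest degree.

Unpolarized light through the first polarizer → I₁ = ½ I₀, now polarized at 48°.
Need I₂/I₀ = 0.233, so cos²(θ − 48°) = 0.233 / 0.5 = 0.466.
θ − 48° = arccos(√0.466) = 46.9°, giving θ ≈ 48 + 46.9 = 94.9°.

θ ≈ 95°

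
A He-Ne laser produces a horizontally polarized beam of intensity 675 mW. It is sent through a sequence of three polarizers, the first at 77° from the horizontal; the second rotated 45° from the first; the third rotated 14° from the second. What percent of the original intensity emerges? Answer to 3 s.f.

≈ 2.38%

By Malus's law, I₁ = 675 mW · cos²(77°) = 34.16 mW.
I₂ = I₁ · cos²(45°) = 34.16 · 0.5 = 17.08 mW.
I₃ = I₂ · cos²(14°) = 17.08 · 0.9415 = 16.08 mW.
That is 2.382% of the incident intensity.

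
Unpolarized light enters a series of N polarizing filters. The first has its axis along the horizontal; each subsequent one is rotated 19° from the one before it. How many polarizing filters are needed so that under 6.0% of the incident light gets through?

N = 20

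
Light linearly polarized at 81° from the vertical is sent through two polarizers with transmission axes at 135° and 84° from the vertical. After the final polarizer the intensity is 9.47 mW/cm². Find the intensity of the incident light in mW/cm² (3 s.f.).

I₀ ≈ 69.2 mW/cm²

By Malus's law, I₁ = I₀ cos²(135° − 81°) = I₀ cos²(54°) = 0.3455 I₀.
I₂ = I₁ cos²(84° − 135°) = 0.3455 I₀ · cos²(51°) = 0.1368 I₀.
So 9.47 mW/cm² = 0.1368 I₀, giving I₀ = 9.47/0.1368 = 69.21 mW/cm².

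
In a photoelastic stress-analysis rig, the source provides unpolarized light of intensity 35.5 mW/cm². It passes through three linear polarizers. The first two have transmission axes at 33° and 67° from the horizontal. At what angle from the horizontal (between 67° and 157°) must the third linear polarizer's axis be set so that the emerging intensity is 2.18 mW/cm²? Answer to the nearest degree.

θ ≈ 132°

Unpolarized light through the first polarizer → I₁ = ½ I₀, now polarized at 33°.
I₂ = I₁ cos²(67° − 33°) = 0.5 I₀ · cos²(34°) = 0.3437 I₀.
Target fraction: 2.18 / 35.5 mW/cm² = 0.06141 of I₀.
Need I₃/I₀ = 0.06141, so cos²(θ − 67°) = 0.06141 / 0.3437 = 0.1787.
θ − 67° = arccos(√0.1787) = 65.0°, giving θ ≈ 67 + 65.0 = 132.0°.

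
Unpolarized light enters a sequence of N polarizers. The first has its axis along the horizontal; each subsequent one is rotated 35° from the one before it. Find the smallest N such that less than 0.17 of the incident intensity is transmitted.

N = 4

First polarizer halves the unpolarized light: factor 1/2.
Each further stage multiplies by cos²(35°) = 0.671.
After N polarizers: T = 0.5·0.671^(N−1). Require T < 0.17 ⇒ N−1 > ln(0.17/0.5)/ln(0.671) = 2.70, so N−1 ≥ 3 and N = 4.
Check: N=4 gives T = 0.1511 < 0.17; N=3 gives T = 0.2251.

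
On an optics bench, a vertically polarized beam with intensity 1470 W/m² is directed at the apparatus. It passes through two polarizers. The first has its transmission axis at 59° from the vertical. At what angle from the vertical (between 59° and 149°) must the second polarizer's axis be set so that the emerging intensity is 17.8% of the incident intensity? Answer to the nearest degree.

θ ≈ 94°

I₁ = I₀ cos²(59° − 0°) = I₀ cos²(59°) = 0.2653 I₀.
Need I₂/I₀ = 0.178, so cos²(θ − 59°) = 0.178 / 0.2653 = 0.671.
θ − 59° = arccos(√0.671) = 35.0°, giving θ ≈ 59 + 35.0 = 94.0°.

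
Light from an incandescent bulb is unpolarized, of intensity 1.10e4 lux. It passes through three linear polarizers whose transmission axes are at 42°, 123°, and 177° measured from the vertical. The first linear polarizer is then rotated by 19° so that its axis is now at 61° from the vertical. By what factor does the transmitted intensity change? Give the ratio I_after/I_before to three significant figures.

I_new/I_old ≈ 9.01

Before rotation:
Unpolarized light through the first polarizer → I₁ = ½ I₀, now polarized at 42°.
I₂ = I₁ cos²(123° − 42°) = 0.5 I₀ · cos²(81°) = 0.01224 I₀.
I₃ = I₂ cos²(177° − 123°) = 0.01224 I₀ · cos²(54°) = 0.004227 I₀.
After rotation:
Unpolarized light through the first polarizer → I₁ = ½ I₀, now polarized at 61°.
I₂ = I₁ cos²(123° − 61°) = 0.5 I₀ · cos²(62°) = 0.1102 I₀.
I₃ = I₂ cos²(177° − 123°) = 0.1102 I₀ · cos²(54°) = 0.03807 I₀.
Ratio = 0.03807 / 0.004227 = 9.006.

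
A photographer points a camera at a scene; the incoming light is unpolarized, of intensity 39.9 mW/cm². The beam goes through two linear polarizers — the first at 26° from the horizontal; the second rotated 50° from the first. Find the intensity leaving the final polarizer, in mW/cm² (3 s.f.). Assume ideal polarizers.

Unpolarized light through the first polarizer → I₁ = 39.9 mW/cm²/2 = 19.95 mW/cm², polarized at 26°.
I₂ = I₁ · cos²(50°) = 19.95 · 0.4132 = 8.243 mW/cm².

I ≈ 8.24 mW/cm²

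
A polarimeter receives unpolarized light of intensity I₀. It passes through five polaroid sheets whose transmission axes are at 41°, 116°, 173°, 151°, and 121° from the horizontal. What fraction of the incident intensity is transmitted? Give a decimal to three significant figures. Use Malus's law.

Unpolarized light through the first polarizer → I₁ = ½ I₀, now polarized at 41°.
I₂ = I₁ cos²(116° − 41°) = 0.5 I₀ · cos²(75°) = 0.03349 I₀.
I₃ = I₂ cos²(173° − 116°) = 0.03349 I₀ · cos²(57°) = 0.009935 I₀.
I₄ = I₃ cos²(151° − 173°) = 0.009935 I₀ · cos²(22°) = 0.008541 I₀.
I₅ = I₄ cos²(121° − 151°) = 0.008541 I₀ · cos²(30°) = 0.006406 I₀.
Transmitted fraction = 0.006406.

≈ 0.00641 I₀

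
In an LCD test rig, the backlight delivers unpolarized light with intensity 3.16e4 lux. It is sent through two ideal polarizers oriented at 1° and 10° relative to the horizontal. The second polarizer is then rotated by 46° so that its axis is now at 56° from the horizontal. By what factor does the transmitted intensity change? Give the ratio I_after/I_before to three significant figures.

Before rotation:
Unpolarized light through the first polarizer → I₁ = ½ I₀, now polarized at 1°.
I₂ = I₁ cos²(10° − 1°) = 0.5 I₀ · cos²(9°) = 0.4878 I₀.
After rotation:
Unpolarized light through the first polarizer → I₁ = ½ I₀, now polarized at 1°.
I₂ = I₁ cos²(56° − 1°) = 0.5 I₀ · cos²(55°) = 0.1645 I₀.
Ratio = 0.1645 / 0.4878 = 0.3372.

I_new/I_old ≈ 0.337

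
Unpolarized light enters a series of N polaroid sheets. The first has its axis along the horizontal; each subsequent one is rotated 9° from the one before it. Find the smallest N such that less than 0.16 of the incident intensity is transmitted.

First polarizer halves the unpolarized light: factor 1/2.
Each further stage multiplies by cos²(9°) = 0.9755.
After N polarizers: T = 0.5·0.9755^(N−1). Require T < 0.16 ⇒ N−1 > ln(0.16/0.5)/ln(0.9755) = 45.99, so N−1 ≥ 46 and N = 47.
Check: N=47 gives T = 0.16 < 0.16; N=46 gives T = 0.164.

N = 47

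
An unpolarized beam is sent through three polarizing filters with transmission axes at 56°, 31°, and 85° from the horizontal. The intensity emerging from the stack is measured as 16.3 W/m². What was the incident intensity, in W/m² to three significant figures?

Unpolarized light through the first polarizer → I₁ = ½ I₀, now polarized at 56°.
I₂ = I₁ cos²(31° − 56°) = 0.5 I₀ · cos²(25°) = 0.4107 I₀.
I₃ = I₂ cos²(85° − 31°) = 0.4107 I₀ · cos²(54°) = 0.1419 I₀.
So 16.3 W/m² = 0.1419 I₀, giving I₀ = 16.3/0.1419 = 114.9 W/m².

I₀ ≈ 115 W/m²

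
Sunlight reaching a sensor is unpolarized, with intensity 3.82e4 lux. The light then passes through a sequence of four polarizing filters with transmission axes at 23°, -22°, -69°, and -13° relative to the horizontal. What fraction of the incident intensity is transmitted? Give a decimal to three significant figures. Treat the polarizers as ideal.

Unpolarized light through the first polarizer → I₁ = 3.82e4 lux/2 = 1.91e+04 lux, polarized at 23°.
I₂ = I₁ · cos²(45°) = 1.91e+04 · 0.5 = 9550 lux.
I₃ = I₂ · cos²(47°) = 9550 · 0.4651 = 4442 lux.
I₄ = I₃ · cos²(56°) = 4442 · 0.3127 = 1389 lux.
Transmitted fraction = 0.03636.

I/I₀ ≈ 0.0364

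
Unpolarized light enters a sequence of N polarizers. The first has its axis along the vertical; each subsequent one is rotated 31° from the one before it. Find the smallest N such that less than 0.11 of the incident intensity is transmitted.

N = 6

First polarizer halves the unpolarized light: factor 1/2.
Each further stage multiplies by cos²(31°) = 0.7347.
After N polarizers: T = 0.5·0.7347^(N−1). Require T < 0.11 ⇒ N−1 > ln(0.11/0.5)/ln(0.7347) = 4.91, so N−1 ≥ 5 and N = 6.
Check: N=6 gives T = 0.1071 < 0.11; N=5 gives T = 0.1457.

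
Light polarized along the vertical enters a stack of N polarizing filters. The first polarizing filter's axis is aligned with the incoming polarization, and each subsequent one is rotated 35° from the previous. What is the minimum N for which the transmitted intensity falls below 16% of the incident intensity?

First polarizer is aligned with the polarization: full transmission.
Each further stage multiplies by cos²(35°) = 0.671.
After N polarizers: T = 0.671^(N−1). Require T < 0.16 ⇒ N−1 > ln(0.16)/ln(0.671) = 4.59, so N−1 ≥ 5 and N = 6.
Check: N=6 gives T = 0.136 < 0.16; N=5 gives T = 0.2027.

N = 6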